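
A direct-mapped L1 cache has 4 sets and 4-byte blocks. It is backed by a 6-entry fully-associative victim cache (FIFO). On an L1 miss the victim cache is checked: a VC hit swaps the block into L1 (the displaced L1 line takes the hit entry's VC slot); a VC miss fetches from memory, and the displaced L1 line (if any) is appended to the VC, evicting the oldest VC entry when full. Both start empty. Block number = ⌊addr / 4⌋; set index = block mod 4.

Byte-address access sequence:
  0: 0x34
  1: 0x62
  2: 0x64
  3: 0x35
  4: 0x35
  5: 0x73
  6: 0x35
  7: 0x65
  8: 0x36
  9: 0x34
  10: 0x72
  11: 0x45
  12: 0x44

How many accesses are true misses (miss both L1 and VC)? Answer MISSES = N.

  [0] addr=0x34 blk=13 s=1: MISS | VC []
  [1] addr=0x62 blk=24 s=0: MISS | VC []
  [2] addr=0x64 blk=25 s=1: MISS | VC [13]
  [3] addr=0x35 blk=13 s=1: VC-HIT | VC [25]
  [4] addr=0x35 blk=13 s=1: L1-HIT | VC [25]
  [5] addr=0x73 blk=28 s=0: MISS | VC [25, 24]
  [6] addr=0x35 blk=13 s=1: L1-HIT | VC [25, 24]
  [7] addr=0x65 blk=25 s=1: VC-HIT | VC [13, 24]
  [8] addr=0x36 blk=13 s=1: VC-HIT | VC [25, 24]
  [9] addr=0x34 blk=13 s=1: L1-HIT | VC [25, 24]
  [10] addr=0x72 blk=28 s=0: L1-HIT | VC [25, 24]
  [11] addr=0x45 blk=17 s=1: MISS | VC [25, 24, 13]
  [12] addr=0x44 blk=17 s=1: L1-HIT | VC [25, 24, 13]

MISSES = 5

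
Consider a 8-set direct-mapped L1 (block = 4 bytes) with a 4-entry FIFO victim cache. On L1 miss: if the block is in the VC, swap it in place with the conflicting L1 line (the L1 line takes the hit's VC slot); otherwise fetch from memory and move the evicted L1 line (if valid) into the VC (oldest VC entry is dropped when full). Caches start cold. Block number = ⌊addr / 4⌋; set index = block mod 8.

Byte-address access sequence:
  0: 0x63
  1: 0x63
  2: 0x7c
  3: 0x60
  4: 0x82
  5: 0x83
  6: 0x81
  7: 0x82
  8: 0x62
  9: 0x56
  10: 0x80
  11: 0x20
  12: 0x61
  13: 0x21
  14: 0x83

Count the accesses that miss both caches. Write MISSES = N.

  [0] addr=0x63 blk=24 s=0: MISS | VC []
  [1] addr=0x63 blk=24 s=0: L1-HIT | VC []
  [2] addr=0x7c blk=31 s=7: MISS | VC []
  [3] addr=0x60 blk=24 s=0: L1-HIT | VC []
  [4] addr=0x82 blk=32 s=0: MISS | VC [24]
  [5] addr=0x83 blk=32 s=0: L1-HIT | VC [24]
  [6] addr=0x81 blk=32 s=0: L1-HIT | VC [24]
  [7] addr=0x82 blk=32 s=0: L1-HIT | VC [24]
  [8] addr=0x62 blk=24 s=0: VC-HIT | VC [32]
  [9] addr=0x56 blk=21 s=5: MISS | VC [32]
  [10] addr=0x80 blk=32 s=0: VC-HIT | VC [24]
  [11] addr=0x20 blk=8 s=0: MISS | VC [24, 32]
  [12] addr=0x61 blk=24 s=0: VC-HIT | VC [8, 32]
  [13] addr=0x21 blk=8 s=0: VC-HIT | VC [24, 32]
  [14] addr=0x83 blk=32 s=0: VC-HIT | VC [24, 8]

MISSES = 5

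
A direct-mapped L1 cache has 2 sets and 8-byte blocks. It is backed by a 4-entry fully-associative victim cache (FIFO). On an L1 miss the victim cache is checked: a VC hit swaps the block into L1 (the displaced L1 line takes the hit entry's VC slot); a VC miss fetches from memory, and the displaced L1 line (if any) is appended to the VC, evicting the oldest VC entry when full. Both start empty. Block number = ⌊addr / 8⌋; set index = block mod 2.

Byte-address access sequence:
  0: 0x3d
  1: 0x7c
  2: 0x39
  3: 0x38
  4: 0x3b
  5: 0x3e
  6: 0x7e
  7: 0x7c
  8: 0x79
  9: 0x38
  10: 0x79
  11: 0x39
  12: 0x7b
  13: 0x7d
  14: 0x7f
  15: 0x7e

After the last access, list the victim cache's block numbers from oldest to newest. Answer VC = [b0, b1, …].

VC = [7]

0: 0x3d (blk 7, set 1) → MISS  vc=[]
1: 0x7c (blk 15, set 1) → MISS  vc=[7]
2: 0x39 (blk 7, set 1) → VC-HIT  vc=[15]
3: 0x38 (blk 7, set 1) → L1-HIT  vc=[15]
4: 0x3b (blk 7, set 1) → L1-HIT  vc=[15]
5: 0x3e (blk 7, set 1) → L1-HIT  vc=[15]
6: 0x7e (blk 15, set 1) → VC-HIT  vc=[7]
7: 0x7c (blk 15, set 1) → L1-HIT  vc=[7]
8: 0x79 (blk 15, set 1) → L1-HIT  vc=[7]
9: 0x38 (blk 7, set 1) → VC-HIT  vc=[15]
10: 0x79 (blk 15, set 1) → VC-HIT  vc=[7]
11: 0x39 (blk 7, set 1) → VC-HIT  vc=[15]
12: 0x7b (blk 15, set 1) → VC-HIT  vc=[7]
13: 0x7d (blk 15, set 1) → L1-HIT  vc=[7]
14: 0x7f (blk 15, set 1) → L1-HIT  vc=[7]
15: 0x7e (blk 15, set 1) → L1-HIT  vc=[7]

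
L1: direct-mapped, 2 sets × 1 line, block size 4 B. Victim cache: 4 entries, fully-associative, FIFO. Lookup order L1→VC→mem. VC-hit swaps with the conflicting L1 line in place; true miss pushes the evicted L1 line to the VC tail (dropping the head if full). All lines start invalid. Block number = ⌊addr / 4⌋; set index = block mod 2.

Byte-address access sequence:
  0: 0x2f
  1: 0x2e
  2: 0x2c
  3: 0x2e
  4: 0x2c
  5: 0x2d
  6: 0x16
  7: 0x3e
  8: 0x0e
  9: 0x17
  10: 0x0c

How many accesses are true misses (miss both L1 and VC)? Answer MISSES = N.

#0 0x2f→b11/s1 MISS; vc=[]
#1 0x2e→b11/s1 L1-HIT; vc=[]
#2 0x2c→b11/s1 L1-HIT; vc=[]
#3 0x2e→b11/s1 L1-HIT; vc=[]
#4 0x2c→b11/s1 L1-HIT; vc=[]
#5 0x2d→b11/s1 L1-HIT; vc=[]
#6 0x16→b5/s1 MISS; vc=[11]
#7 0x3e→b15/s1 MISS; vc=[11,5]
#8 0xe→b3/s1 MISS; vc=[11,5,15]
#9 0x17→b5/s1 VC-HIT; vc=[11,3,15]
#10 0xc→b3/s1 VC-HIT; vc=[11,5,15]

MISSES = 4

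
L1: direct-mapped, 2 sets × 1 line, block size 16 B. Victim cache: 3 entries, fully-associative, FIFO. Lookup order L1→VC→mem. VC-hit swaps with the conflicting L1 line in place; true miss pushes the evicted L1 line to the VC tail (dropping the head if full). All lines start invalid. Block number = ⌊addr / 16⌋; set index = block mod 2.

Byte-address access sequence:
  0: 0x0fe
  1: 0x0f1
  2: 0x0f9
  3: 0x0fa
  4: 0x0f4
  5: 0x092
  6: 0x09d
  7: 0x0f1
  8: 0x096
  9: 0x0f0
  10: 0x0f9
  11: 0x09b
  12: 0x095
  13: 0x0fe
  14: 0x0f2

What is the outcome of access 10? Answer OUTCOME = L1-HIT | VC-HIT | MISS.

0: 0xfe (blk 15, set 1) → MISS  vc=[]
1: 0xf1 (blk 15, set 1) → L1-HIT  vc=[]
2: 0xf9 (blk 15, set 1) → L1-HIT  vc=[]
3: 0xfa (blk 15, set 1) → L1-HIT  vc=[]
4: 0xf4 (blk 15, set 1) → L1-HIT  vc=[]
5: 0x92 (blk 9, set 1) → MISS  vc=[15]
6: 0x9d (blk 9, set 1) → L1-HIT  vc=[15]
7: 0xf1 (blk 15, set 1) → VC-HIT  vc=[9]
8: 0x96 (blk 9, set 1) → VC-HIT  vc=[15]
9: 0xf0 (blk 15, set 1) → VC-HIT  vc=[9]
10: 0xf9 (blk 15, set 1) → L1-HIT  vc=[9]
11: 0x9b (blk 9, set 1) → VC-HIT  vc=[15]
12: 0x95 (blk 9, set 1) → L1-HIT  vc=[15]
13: 0xfe (blk 15, set 1) → VC-HIT  vc=[9]
14: 0xf2 (blk 15, set 1) → L1-HIT  vc=[9]

OUTCOME = L1-HIT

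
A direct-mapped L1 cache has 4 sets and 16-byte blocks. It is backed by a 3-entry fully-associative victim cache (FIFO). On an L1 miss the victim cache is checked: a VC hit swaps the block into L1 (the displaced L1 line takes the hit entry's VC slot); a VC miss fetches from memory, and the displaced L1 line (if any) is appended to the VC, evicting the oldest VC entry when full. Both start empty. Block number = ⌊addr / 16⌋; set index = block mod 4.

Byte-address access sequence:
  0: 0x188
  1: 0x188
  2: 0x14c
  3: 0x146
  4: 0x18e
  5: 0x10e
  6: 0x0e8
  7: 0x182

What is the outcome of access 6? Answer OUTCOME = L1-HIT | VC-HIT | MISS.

OUTCOME = MISS

#0 0x188→b24/s0 MISS; vc=[]
#1 0x188→b24/s0 L1-HIT; vc=[]
#2 0x14c→b20/s0 MISS; vc=[24]
#3 0x146→b20/s0 L1-HIT; vc=[24]
#4 0x18e→b24/s0 VC-HIT; vc=[20]
#5 0x10e→b16/s0 MISS; vc=[20,24]
#6 0xe8→b14/s2 MISS; vc=[20,24]
#7 0x182→b24/s0 VC-HIT; vc=[20,16]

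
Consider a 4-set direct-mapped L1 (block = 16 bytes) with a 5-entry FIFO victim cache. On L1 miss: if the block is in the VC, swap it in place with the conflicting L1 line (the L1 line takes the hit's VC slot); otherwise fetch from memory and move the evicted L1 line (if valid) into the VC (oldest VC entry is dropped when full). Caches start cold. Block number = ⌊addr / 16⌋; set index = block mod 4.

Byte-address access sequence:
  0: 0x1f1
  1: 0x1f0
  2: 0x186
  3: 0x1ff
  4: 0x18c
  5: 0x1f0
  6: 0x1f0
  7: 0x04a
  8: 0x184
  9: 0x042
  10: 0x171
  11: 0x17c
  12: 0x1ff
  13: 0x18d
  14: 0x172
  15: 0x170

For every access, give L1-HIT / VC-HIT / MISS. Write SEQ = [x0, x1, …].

#0 0x1f1→b31/s3 MISS; vc=[]
#1 0x1f0→b31/s3 L1-HIT; vc=[]
#2 0x186→b24/s0 MISS; vc=[]
#3 0x1ff→b31/s3 L1-HIT; vc=[]
#4 0x18c→b24/s0 L1-HIT; vc=[]
#5 0x1f0→b31/s3 L1-HIT; vc=[]
#6 0x1f0→b31/s3 L1-HIT; vc=[]
#7 0x4a→b4/s0 MISS; vc=[24]
#8 0x184→b24/s0 VC-HIT; vc=[4]
#9 0x42→b4/s0 VC-HIT; vc=[24]
#10 0x171→b23/s3 MISS; vc=[24,31]
#11 0x17c→b23/s3 L1-HIT; vc=[24,31]
#12 0x1ff→b31/s3 VC-HIT; vc=[24,23]
#13 0x18d→b24/s0 VC-HIT; vc=[4,23]
#14 0x172→b23/s3 VC-HIT; vc=[4,31]
#15 0x170→b23/s3 L1-HIT; vc=[4,31]

SEQ = [MISS, L1-HIT, MISS, L1-HIT, L1-HIT, L1-HIT, L1-HIT, MISS, VC-HIT, VC-HIT, MISS, L1-HIT, VC-HIT, VC-HIT, VC-HIT, L1-HIT]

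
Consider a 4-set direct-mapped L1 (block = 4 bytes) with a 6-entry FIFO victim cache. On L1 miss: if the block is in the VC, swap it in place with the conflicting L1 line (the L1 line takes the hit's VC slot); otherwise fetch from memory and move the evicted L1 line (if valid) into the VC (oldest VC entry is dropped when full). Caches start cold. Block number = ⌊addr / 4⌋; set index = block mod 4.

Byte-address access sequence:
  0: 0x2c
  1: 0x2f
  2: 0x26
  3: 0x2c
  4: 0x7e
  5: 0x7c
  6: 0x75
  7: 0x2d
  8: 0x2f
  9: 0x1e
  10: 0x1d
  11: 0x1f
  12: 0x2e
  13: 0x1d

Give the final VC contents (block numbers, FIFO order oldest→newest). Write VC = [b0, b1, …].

  [0] addr=0x2c blk=11 s=3: MISS | VC []
  [1] addr=0x2f blk=11 s=3: L1-HIT | VC []
  [2] addr=0x26 blk=9 s=1: MISS | VC []
  [3] addr=0x2c blk=11 s=3: L1-HIT | VC []
  [4] addr=0x7e blk=31 s=3: MISS | VC [11]
  [5] addr=0x7c blk=31 s=3: L1-HIT | VC [11]
  [6] addr=0x75 blk=29 s=1: MISS | VC [11, 9]
  [7] addr=0x2d blk=11 s=3: VC-HIT | VC [31, 9]
  [8] addr=0x2f blk=11 s=3: L1-HIT | VC [31, 9]
  [9] addr=0x1e blk=7 s=3: MISS | VC [31, 9, 11]
  [10] addr=0x1d blk=7 s=3: L1-HIT | VC [31, 9, 11]
  [11] addr=0x1f blk=7 s=3: L1-HIT | VC [31, 9, 11]
  [12] addr=0x2e blk=11 s=3: VC-HIT | VC [31, 9, 7]
  [13] addr=0x1d blk=7 s=3: VC-HIT | VC [31, 9, 11]

VC = [31, 9, 11]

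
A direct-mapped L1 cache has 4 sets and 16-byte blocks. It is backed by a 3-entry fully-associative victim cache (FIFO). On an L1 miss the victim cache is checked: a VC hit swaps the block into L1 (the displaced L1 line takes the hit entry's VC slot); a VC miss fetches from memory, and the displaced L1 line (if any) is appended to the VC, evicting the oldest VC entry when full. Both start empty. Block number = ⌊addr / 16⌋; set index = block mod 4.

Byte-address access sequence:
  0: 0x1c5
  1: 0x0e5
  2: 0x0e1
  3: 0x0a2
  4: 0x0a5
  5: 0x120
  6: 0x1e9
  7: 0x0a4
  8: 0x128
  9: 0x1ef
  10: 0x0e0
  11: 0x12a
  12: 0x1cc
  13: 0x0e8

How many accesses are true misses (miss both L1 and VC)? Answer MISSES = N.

0: 0x1c5 (blk 28, set 0) → MISS  vc=[]
1: 0xe5 (blk 14, set 2) → MISS  vc=[]
2: 0xe1 (blk 14, set 2) → L1-HIT  vc=[]
3: 0xa2 (blk 10, set 2) → MISS  vc=[14]
4: 0xa5 (blk 10, set 2) → L1-HIT  vc=[14]
5: 0x120 (blk 18, set 2) → MISS  vc=[14, 10]
6: 0x1e9 (blk 30, set 2) → MISS  vc=[14, 10, 18]
7: 0xa4 (blk 10, set 2) → VC-HIT  vc=[14, 30, 18]
8: 0x128 (blk 18, set 2) → VC-HIT  vc=[14, 30, 10]
9: 0x1ef (blk 30, set 2) → VC-HIT  vc=[14, 18, 10]
10: 0xe0 (blk 14, set 2) → VC-HIT  vc=[30, 18, 10]
11: 0x12a (blk 18, set 2) → VC-HIT  vc=[30, 14, 10]
12: 0x1cc (blk 28, set 0) → L1-HIT  vc=[30, 14, 10]
13: 0xe8 (blk 14, set 2) → VC-HIT  vc=[30, 18, 10]

MISSES = 5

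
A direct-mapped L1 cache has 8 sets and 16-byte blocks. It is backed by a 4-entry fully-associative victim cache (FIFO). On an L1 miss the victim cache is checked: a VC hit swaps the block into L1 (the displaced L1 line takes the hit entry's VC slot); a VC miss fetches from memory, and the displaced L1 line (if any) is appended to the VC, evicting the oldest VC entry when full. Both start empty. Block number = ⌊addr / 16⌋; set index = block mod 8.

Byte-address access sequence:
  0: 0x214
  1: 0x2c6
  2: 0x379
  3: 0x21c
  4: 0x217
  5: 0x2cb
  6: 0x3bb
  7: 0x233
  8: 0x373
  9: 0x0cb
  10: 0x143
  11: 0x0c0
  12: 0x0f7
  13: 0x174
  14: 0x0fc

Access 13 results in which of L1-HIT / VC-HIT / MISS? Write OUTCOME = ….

0: 0x214 (blk 33, set 1) → MISS  vc=[]
1: 0x2c6 (blk 44, set 4) → MISS  vc=[]
2: 0x379 (blk 55, set 7) → MISS  vc=[]
3: 0x21c (blk 33, set 1) → L1-HIT  vc=[]
4: 0x217 (blk 33, set 1) → L1-HIT  vc=[]
5: 0x2cb (blk 44, set 4) → L1-HIT  vc=[]
6: 0x3bb (blk 59, set 3) → MISS  vc=[]
7: 0x233 (blk 35, set 3) → MISS  vc=[59]
8: 0x373 (blk 55, set 7) → L1-HIT  vc=[59]
9: 0xcb (blk 12, set 4) → MISS  vc=[59, 44]
10: 0x143 (blk 20, set 4) → MISS  vc=[59, 44, 12]
11: 0xc0 (blk 12, set 4) → VC-HIT  vc=[59, 44, 20]
12: 0xf7 (blk 15, set 7) → MISS  vc=[59, 44, 20, 55]
13: 0x174 (blk 23, set 7) → MISS  vc=[44, 20, 55, 15]
14: 0xfc (blk 15, set 7) → VC-HIT  vc=[44, 20, 55, 23]

OUTCOME = MISS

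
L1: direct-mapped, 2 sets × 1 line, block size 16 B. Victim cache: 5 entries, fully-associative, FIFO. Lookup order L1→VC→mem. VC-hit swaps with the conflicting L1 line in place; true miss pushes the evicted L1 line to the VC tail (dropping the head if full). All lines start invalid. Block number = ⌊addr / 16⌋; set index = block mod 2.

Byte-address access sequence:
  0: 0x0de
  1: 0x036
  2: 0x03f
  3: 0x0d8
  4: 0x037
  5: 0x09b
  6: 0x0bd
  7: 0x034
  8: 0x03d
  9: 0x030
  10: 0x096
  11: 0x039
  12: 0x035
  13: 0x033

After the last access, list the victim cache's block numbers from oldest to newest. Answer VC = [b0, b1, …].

#0 0xde→b13/s1 MISS; vc=[]
#1 0x36→b3/s1 MISS; vc=[13]
#2 0x3f→b3/s1 L1-HIT; vc=[13]
#3 0xd8→b13/s1 VC-HIT; vc=[3]
#4 0x37→b3/s1 VC-HIT; vc=[13]
#5 0x9b→b9/s1 MISS; vc=[13,3]
#6 0xbd→b11/s1 MISS; vc=[13,3,9]
#7 0x34→b3/s1 VC-HIT; vc=[13,11,9]
#8 0x3d→b3/s1 L1-HIT; vc=[13,11,9]
#9 0x30→b3/s1 L1-HIT; vc=[13,11,9]
#10 0x96→b9/s1 VC-HIT; vc=[13,11,3]
#11 0x39→b3/s1 VC-HIT; vc=[13,11,9]
#12 0x35→b3/s1 L1-HIT; vc=[13,11,9]
#13 0x33→b3/s1 L1-HIT; vc=[13,11,9]

VC = [13, 11, 9]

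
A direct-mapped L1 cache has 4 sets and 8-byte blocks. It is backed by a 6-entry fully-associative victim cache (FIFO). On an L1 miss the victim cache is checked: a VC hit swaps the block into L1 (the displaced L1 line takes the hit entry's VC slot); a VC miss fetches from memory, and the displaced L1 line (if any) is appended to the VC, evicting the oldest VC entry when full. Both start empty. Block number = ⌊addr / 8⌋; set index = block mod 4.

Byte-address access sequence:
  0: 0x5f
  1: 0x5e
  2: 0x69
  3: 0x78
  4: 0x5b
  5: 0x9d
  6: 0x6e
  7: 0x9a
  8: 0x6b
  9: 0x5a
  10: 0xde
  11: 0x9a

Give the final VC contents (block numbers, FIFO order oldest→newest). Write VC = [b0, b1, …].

VC = [15, 27, 11]

#0 0x5f→b11/s3 MISS; vc=[]
#1 0x5e→b11/s3 L1-HIT; vc=[]
#2 0x69→b13/s1 MISS; vc=[]
#3 0x78→b15/s3 MISS; vc=[11]
#4 0x5b→b11/s3 VC-HIT; vc=[15]
#5 0x9d→b19/s3 MISS; vc=[15,11]
#6 0x6e→b13/s1 L1-HIT; vc=[15,11]
#7 0x9a→b19/s3 L1-HIT; vc=[15,11]
#8 0x6b→b13/s1 L1-HIT; vc=[15,11]
#9 0x5a→b11/s3 VC-HIT; vc=[15,19]
#10 0xde→b27/s3 MISS; vc=[15,19,11]
#11 0x9a→b19/s3 VC-HIT; vc=[15,27,11]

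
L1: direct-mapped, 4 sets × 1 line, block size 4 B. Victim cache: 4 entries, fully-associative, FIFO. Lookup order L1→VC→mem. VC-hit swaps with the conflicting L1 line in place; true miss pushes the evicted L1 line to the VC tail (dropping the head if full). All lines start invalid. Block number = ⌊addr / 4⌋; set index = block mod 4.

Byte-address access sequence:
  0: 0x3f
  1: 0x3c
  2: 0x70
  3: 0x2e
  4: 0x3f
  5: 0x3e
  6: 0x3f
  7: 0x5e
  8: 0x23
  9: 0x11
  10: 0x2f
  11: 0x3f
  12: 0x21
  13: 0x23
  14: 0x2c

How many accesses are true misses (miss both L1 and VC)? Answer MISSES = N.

0: 0x3f (blk 15, set 3) → MISS  vc=[]
1: 0x3c (blk 15, set 3) → L1-HIT  vc=[]
2: 0x70 (blk 28, set 0) → MISS  vc=[]
3: 0x2e (blk 11, set 3) → MISS  vc=[15]
4: 0x3f (blk 15, set 3) → VC-HIT  vc=[11]
5: 0x3e (blk 15, set 3) → L1-HIT  vc=[11]
6: 0x3f (blk 15, set 3) → L1-HIT  vc=[11]
7: 0x5e (blk 23, set 3) → MISS  vc=[11, 15]
8: 0x23 (blk 8, set 0) → MISS  vc=[11, 15, 28]
9: 0x11 (blk 4, set 0) → MISS  vc=[11, 15, 28, 8]
10: 0x2f (blk 11, set 3) → VC-HIT  vc=[23, 15, 28, 8]
11: 0x3f (blk 15, set 3) → VC-HIT  vc=[23, 11, 28, 8]
12: 0x21 (blk 8, set 0) → VC-HIT  vc=[23, 11, 28, 4]
13: 0x23 (blk 8, set 0) → L1-HIT  vc=[23, 11, 28, 4]
14: 0x2c (blk 11, set 3) → VC-HIT  vc=[23, 15, 28, 4]

MISSES = 6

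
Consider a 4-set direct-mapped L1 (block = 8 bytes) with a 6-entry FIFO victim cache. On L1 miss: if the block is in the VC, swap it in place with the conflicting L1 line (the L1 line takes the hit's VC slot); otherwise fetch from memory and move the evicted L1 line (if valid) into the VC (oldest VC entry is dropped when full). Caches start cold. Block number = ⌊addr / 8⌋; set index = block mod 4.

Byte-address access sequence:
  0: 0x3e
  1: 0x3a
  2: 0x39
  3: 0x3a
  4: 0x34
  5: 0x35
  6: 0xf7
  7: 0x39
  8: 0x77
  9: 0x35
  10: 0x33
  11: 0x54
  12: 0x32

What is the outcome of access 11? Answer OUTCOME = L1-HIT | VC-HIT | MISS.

0: 0x3e (blk 7, set 3) → MISS  vc=[]
1: 0x3a (blk 7, set 3) → L1-HIT  vc=[]
2: 0x39 (blk 7, set 3) → L1-HIT  vc=[]
3: 0x3a (blk 7, set 3) → L1-HIT  vc=[]
4: 0x34 (blk 6, set 2) → MISS  vc=[]
5: 0x35 (blk 6, set 2) → L1-HIT  vc=[]
6: 0xf7 (blk 30, set 2) → MISS  vc=[6]
7: 0x39 (blk 7, set 3) → L1-HIT  vc=[6]
8: 0x77 (blk 14, set 2) → MISS  vc=[6, 30]
9: 0x35 (blk 6, set 2) → VC-HIT  vc=[14, 30]
10: 0x33 (blk 6, set 2) → L1-HIT  vc=[14, 30]
11: 0x54 (blk 10, set 2) → MISS  vc=[14, 30, 6]
12: 0x32 (blk 6, set 2) → VC-HIT  vc=[14, 30, 10]

OUTCOME = MISS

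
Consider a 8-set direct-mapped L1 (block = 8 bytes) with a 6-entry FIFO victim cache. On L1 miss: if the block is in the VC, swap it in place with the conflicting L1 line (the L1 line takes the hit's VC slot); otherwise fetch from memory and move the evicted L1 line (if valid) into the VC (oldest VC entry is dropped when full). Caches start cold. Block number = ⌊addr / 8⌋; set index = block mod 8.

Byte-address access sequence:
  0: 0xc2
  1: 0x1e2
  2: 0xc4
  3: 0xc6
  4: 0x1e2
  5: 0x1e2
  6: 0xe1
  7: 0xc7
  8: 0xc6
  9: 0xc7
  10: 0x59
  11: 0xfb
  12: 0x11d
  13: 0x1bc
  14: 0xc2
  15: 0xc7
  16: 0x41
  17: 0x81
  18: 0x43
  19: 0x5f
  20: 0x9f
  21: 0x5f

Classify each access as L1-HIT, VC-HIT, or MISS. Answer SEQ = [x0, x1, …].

SEQ = [MISS, MISS, L1-HIT, L1-HIT, L1-HIT, L1-HIT, MISS, L1-HIT, L1-HIT, L1-HIT, MISS, MISS, MISS, MISS, L1-HIT, L1-HIT, MISS, MISS, VC-HIT, VC-HIT, MISS, VC-HIT]

#0 0xc2→b24/s0 MISS; vc=[]
#1 0x1e2→b60/s4 MISS; vc=[]
#2 0xc4→b24/s0 L1-HIT; vc=[]
#3 0xc6→b24/s0 L1-HIT; vc=[]
#4 0x1e2→b60/s4 L1-HIT; vc=[]
#5 0x1e2→b60/s4 L1-HIT; vc=[]
#6 0xe1→b28/s4 MISS; vc=[60]
#7 0xc7→b24/s0 L1-HIT; vc=[60]
#8 0xc6→b24/s0 L1-HIT; vc=[60]
#9 0xc7→b24/s0 L1-HIT; vc=[60]
#10 0x59→b11/s3 MISS; vc=[60]
#11 0xfb→b31/s7 MISS; vc=[60]
#12 0x11d→b35/s3 MISS; vc=[60,11]
#13 0x1bc→b55/s7 MISS; vc=[60,11,31]
#14 0xc2→b24/s0 L1-HIT; vc=[60,11,31]
#15 0xc7→b24/s0 L1-HIT; vc=[60,11,31]
#16 0x41→b8/s0 MISS; vc=[60,11,31,24]
#17 0x81→b16/s0 MISS; vc=[60,11,31,24,8]
#18 0x43→b8/s0 VC-HIT; vc=[60,11,31,24,16]
#19 0x5f→b11/s3 VC-HIT; vc=[60,35,31,24,16]
#20 0x9f→b19/s3 MISS; vc=[60,35,31,24,16,11]
#21 0x5f→b11/s3 VC-HIT; vc=[60,35,31,24,16,19]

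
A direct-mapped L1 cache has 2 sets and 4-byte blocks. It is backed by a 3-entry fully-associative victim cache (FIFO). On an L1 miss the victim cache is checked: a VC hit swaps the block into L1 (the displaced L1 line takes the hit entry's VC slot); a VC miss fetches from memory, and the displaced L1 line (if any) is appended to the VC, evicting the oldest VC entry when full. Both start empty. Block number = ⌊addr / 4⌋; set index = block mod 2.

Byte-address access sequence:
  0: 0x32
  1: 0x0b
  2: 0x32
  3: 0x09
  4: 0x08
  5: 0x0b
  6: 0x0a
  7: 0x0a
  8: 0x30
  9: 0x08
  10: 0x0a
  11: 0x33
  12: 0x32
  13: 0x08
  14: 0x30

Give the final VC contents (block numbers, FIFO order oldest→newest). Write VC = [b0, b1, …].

VC = [2]

  [0] addr=0x32 blk=12 s=0: MISS | VC []
  [1] addr=0xb blk=2 s=0: MISS | VC [12]
  [2] addr=0x32 blk=12 s=0: VC-HIT | VC [2]
  [3] addr=0x9 blk=2 s=0: VC-HIT | VC [12]
  [4] addr=0x8 blk=2 s=0: L1-HIT | VC [12]
  [5] addr=0xb blk=2 s=0: L1-HIT | VC [12]
  [6] addr=0xa blk=2 s=0: L1-HIT | VC [12]
  [7] addr=0xa blk=2 s=0: L1-HIT | VC [12]
  [8] addr=0x30 blk=12 s=0: VC-HIT | VC [2]
  [9] addr=0x8 blk=2 s=0: VC-HIT | VC [12]
  [10] addr=0xa blk=2 s=0: L1-HIT | VC [12]
  [11] addr=0x33 blk=12 s=0: VC-HIT | VC [2]
  [12] addr=0x32 blk=12 s=0: L1-HIT | VC [2]
  [13] addr=0x8 blk=2 s=0: VC-HIT | VC [12]
  [14] addr=0x30 blk=12 s=0: VC-HIT | VC [2]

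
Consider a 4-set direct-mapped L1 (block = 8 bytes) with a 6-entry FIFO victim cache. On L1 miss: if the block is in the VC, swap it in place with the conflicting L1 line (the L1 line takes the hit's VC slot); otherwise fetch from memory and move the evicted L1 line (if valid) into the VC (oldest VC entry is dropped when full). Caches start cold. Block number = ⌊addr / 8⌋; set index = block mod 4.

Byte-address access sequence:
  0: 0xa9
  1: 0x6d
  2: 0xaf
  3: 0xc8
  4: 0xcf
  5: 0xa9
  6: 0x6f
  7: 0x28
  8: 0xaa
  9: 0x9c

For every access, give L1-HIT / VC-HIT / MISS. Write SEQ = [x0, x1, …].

  [0] addr=0xa9 blk=21 s=1: MISS | VC []
  [1] addr=0x6d blk=13 s=1: MISS | VC [21]
  [2] addr=0xaf blk=21 s=1: VC-HIT | VC [13]
  [3] addr=0xc8 blk=25 s=1: MISS | VC [13, 21]
  [4] addr=0xcf blk=25 s=1: L1-HIT | VC [13, 21]
  [5] addr=0xa9 blk=21 s=1: VC-HIT | VC [13, 25]
  [6] addr=0x6f blk=13 s=1: VC-HIT | VC [21, 25]
  [7] addr=0x28 blk=5 s=1: MISS | VC [21, 25, 13]
  [8] addr=0xaa blk=21 s=1: VC-HIT | VC [5, 25, 13]
  [9] addr=0x9c blk=19 s=3: MISS | VC [5, 25, 13]

SEQ = [MISS, MISS, VC-HIT, MISS, L1-HIT, VC-HIT, VC-HIT, MISS, VC-HIT, MISS]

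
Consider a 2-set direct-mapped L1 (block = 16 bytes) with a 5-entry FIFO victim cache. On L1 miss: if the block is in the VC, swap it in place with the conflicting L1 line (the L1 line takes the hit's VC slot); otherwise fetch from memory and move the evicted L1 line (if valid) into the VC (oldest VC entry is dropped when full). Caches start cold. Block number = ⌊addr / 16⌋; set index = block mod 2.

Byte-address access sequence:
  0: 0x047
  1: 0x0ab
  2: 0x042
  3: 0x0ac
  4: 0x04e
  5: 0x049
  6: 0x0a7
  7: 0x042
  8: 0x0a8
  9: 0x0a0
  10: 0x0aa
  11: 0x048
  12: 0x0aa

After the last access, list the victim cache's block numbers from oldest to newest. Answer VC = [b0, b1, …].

0: 0x47 (blk 4, set 0) → MISS  vc=[]
1: 0xab (blk 10, set 0) → MISS  vc=[4]
2: 0x42 (blk 4, set 0) → VC-HIT  vc=[10]
3: 0xac (blk 10, set 0) → VC-HIT  vc=[4]
4: 0x4e (blk 4, set 0) → VC-HIT  vc=[10]
5: 0x49 (blk 4, set 0) → L1-HIT  vc=[10]
6: 0xa7 (blk 10, set 0) → VC-HIT  vc=[4]
7: 0x42 (blk 4, set 0) → VC-HIT  vc=[10]
8: 0xa8 (blk 10, set 0) → VC-HIT  vc=[4]
9: 0xa0 (blk 10, set 0) → L1-HIT  vc=[4]
10: 0xaa (blk 10, set 0) → L1-HIT  vc=[4]
11: 0x48 (blk 4, set 0) → VC-HIT  vc=[10]
12: 0xaa (blk 10, set 0) → VC-HIT  vc=[4]

VC = [4]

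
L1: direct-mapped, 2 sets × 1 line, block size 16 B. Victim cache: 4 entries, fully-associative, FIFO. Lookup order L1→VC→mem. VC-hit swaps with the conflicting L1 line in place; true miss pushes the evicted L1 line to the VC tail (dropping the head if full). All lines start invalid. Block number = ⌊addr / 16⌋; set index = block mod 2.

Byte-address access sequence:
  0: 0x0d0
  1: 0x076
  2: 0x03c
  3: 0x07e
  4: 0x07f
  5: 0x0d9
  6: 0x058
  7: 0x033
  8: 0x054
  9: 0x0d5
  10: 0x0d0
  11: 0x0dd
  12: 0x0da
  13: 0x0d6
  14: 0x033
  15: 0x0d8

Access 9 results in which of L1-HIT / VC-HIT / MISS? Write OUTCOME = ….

OUTCOME = VC-HIT

#0 0xd0→b13/s1 MISS; vc=[]
#1 0x76→b7/s1 MISS; vc=[13]
#2 0x3c→b3/s1 MISS; vc=[13,7]
#3 0x7e→b7/s1 VC-HIT; vc=[13,3]
#4 0x7f→b7/s1 L1-HIT; vc=[13,3]
#5 0xd9→b13/s1 VC-HIT; vc=[7,3]
#6 0x58→b5/s1 MISS; vc=[7,3,13]
#7 0x33→b3/s1 VC-HIT; vc=[7,5,13]
#8 0x54→b5/s1 VC-HIT; vc=[7,3,13]
#9 0xd5→b13/s1 VC-HIT; vc=[7,3,5]
#10 0xd0→b13/s1 L1-HIT; vc=[7,3,5]
#11 0xdd→b13/s1 L1-HIT; vc=[7,3,5]
#12 0xda→b13/s1 L1-HIT; vc=[7,3,5]
#13 0xd6→b13/s1 L1-HIT; vc=[7,3,5]
#14 0x33→b3/s1 VC-HIT; vc=[7,13,5]
#15 0xd8→b13/s1 VC-HIT; vc=[7,3,5]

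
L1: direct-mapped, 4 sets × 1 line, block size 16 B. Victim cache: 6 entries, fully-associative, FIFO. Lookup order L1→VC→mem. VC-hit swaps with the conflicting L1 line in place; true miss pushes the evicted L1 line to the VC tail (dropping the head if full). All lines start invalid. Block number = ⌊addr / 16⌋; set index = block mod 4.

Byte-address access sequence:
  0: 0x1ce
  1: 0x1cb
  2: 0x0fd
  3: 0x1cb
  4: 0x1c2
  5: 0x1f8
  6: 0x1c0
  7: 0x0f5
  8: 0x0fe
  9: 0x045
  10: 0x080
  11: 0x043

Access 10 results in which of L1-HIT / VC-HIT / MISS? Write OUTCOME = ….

OUTCOME = MISS

  [0] addr=0x1ce blk=28 s=0: MISS | VC []
  [1] addr=0x1cb blk=28 s=0: L1-HIT | VC []
  [2] addr=0xfd blk=15 s=3: MISS | VC []
  [3] addr=0x1cb blk=28 s=0: L1-HIT | VC []
  [4] addr=0x1c2 blk=28 s=0: L1-HIT | VC []
  [5] addr=0x1f8 blk=31 s=3: MISS | VC [15]
  [6] addr=0x1c0 blk=28 s=0: L1-HIT | VC [15]
  [7] addr=0xf5 blk=15 s=3: VC-HIT | VC [31]
  [8] addr=0xfe blk=15 s=3: L1-HIT | VC [31]
  [9] addr=0x45 blk=4 s=0: MISS | VC [31, 28]
  [10] addr=0x80 blk=8 s=0: MISS | VC [31, 28, 4]
  [11] addr=0x43 blk=4 s=0: VC-HIT | VC [31, 28, 8]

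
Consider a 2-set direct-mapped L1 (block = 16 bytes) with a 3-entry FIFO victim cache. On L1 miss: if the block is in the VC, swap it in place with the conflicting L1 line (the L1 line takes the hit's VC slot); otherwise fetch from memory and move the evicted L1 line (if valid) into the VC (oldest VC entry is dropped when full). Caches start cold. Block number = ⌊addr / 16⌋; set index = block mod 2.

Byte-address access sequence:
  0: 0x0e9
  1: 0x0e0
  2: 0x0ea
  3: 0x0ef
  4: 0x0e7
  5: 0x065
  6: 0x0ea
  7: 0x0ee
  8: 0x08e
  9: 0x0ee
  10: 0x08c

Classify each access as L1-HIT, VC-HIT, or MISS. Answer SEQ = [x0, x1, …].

SEQ = [MISS, L1-HIT, L1-HIT, L1-HIT, L1-HIT, MISS, VC-HIT, L1-HIT, MISS, VC-HIT, VC-HIT]

  [0] addr=0xe9 blk=14 s=0: MISS | VC []
  [1] addr=0xe0 blk=14 s=0: L1-HIT | VC []
  [2] addr=0xea blk=14 s=0: L1-HIT | VC []
  [3] addr=0xef blk=14 s=0: L1-HIT | VC []
  [4] addr=0xe7 blk=14 s=0: L1-HIT | VC []
  [5] addr=0x65 blk=6 s=0: MISS | VC [14]
  [6] addr=0xea blk=14 s=0: VC-HIT | VC [6]
  [7] addr=0xee blk=14 s=0: L1-HIT | VC [6]
  [8] addr=0x8e blk=8 s=0: MISS | VC [6, 14]
  [9] addr=0xee blk=14 s=0: VC-HIT | VC [6, 8]
  [10] addr=0x8c blk=8 s=0: VC-HIT | VC [6, 14]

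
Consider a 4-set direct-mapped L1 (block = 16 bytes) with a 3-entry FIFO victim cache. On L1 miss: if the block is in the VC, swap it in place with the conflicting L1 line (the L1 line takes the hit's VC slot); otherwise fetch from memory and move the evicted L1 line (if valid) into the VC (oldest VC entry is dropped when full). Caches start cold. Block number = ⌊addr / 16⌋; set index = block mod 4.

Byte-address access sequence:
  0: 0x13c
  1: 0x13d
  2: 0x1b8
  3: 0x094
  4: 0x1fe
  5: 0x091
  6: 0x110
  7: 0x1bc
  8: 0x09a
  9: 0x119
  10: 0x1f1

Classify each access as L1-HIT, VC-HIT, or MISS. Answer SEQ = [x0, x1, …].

SEQ = [MISS, L1-HIT, MISS, MISS, MISS, L1-HIT, MISS, VC-HIT, VC-HIT, VC-HIT, VC-HIT]

#0 0x13c→b19/s3 MISS; vc=[]
#1 0x13d→b19/s3 L1-HIT; vc=[]
#2 0x1b8→b27/s3 MISS; vc=[19]
#3 0x94→b9/s1 MISS; vc=[19]
#4 0x1fe→b31/s3 MISS; vc=[19,27]
#5 0x91→b9/s1 L1-HIT; vc=[19,27]
#6 0x110→b17/s1 MISS; vc=[19,27,9]
#7 0x1bc→b27/s3 VC-HIT; vc=[19,31,9]
#8 0x9a→b9/s1 VC-HIT; vc=[19,31,17]
#9 0x119→b17/s1 VC-HIT; vc=[19,31,9]
#10 0x1f1→b31/s3 VC-HIT; vc=[19,27,9]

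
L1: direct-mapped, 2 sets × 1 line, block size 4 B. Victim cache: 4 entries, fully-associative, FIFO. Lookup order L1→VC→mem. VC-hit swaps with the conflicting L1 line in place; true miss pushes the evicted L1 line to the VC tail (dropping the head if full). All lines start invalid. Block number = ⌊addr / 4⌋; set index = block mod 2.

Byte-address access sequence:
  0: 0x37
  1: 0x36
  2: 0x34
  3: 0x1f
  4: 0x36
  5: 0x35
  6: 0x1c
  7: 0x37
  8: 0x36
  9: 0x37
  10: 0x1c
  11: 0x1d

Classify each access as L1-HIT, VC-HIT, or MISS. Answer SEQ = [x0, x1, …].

SEQ = [MISS, L1-HIT, L1-HIT, MISS, VC-HIT, L1-HIT, VC-HIT, VC-HIT, L1-HIT, L1-HIT, VC-HIT, L1-HIT]

0: 0x37 (blk 13, set 1) → MISS  vc=[]
1: 0x36 (blk 13, set 1) → L1-HIT  vc=[]
2: 0x34 (blk 13, set 1) → L1-HIT  vc=[]
3: 0x1f (blk 7, set 1) → MISS  vc=[13]
4: 0x36 (blk 13, set 1) → VC-HIT  vc=[7]
5: 0x35 (blk 13, set 1) → L1-HIT  vc=[7]
6: 0x1c (blk 7, set 1) → VC-HIT  vc=[13]
7: 0x37 (blk 13, set 1) → VC-HIT  vc=[7]
8: 0x36 (blk 13, set 1) → L1-HIT  vc=[7]
9: 0x37 (blk 13, set 1) → L1-HIT  vc=[7]
10: 0x1c (blk 7, set 1) → VC-HIT  vc=[13]
11: 0x1d (blk 7, set 1) → L1-HIT  vc=[13]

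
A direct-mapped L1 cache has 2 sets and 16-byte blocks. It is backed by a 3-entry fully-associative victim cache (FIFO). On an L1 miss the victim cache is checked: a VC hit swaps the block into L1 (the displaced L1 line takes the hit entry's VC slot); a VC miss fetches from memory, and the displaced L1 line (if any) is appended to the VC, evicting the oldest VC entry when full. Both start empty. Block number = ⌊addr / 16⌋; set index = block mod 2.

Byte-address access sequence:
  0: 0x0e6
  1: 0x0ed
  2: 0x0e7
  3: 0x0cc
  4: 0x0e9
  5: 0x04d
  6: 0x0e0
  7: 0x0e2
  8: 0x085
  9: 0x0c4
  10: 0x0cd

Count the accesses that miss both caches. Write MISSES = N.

MISSES = 4

  [0] addr=0xe6 blk=14 s=0: MISS | VC []
  [1] addr=0xed blk=14 s=0: L1-HIT | VC []
  [2] addr=0xe7 blk=14 s=0: L1-HIT | VC []
  [3] addr=0xcc blk=12 s=0: MISS | VC [14]
  [4] addr=0xe9 blk=14 s=0: VC-HIT | VC [12]
  [5] addr=0x4d blk=4 s=0: MISS | VC [12, 14]
  [6] addr=0xe0 blk=14 s=0: VC-HIT | VC [12, 4]
  [7] addr=0xe2 blk=14 s=0: L1-HIT | VC [12, 4]
  [8] addr=0x85 blk=8 s=0: MISS | VC [12, 4, 14]
  [9] addr=0xc4 blk=12 s=0: VC-HIT | VC [8, 4, 14]
  [10] addr=0xcd blk=12 s=0: L1-HIT | VC [8, 4, 14]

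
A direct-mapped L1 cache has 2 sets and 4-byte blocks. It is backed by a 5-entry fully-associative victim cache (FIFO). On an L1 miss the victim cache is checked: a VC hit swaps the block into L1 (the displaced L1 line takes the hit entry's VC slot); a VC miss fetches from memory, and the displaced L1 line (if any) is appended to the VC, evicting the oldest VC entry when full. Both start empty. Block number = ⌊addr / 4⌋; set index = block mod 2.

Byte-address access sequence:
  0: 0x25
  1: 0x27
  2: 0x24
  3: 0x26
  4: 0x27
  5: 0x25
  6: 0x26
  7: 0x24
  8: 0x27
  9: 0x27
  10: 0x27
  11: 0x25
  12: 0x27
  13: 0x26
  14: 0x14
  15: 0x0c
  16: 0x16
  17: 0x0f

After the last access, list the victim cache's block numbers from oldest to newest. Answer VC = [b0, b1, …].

0: 0x25 (blk 9, set 1) → MISS  vc=[]
1: 0x27 (blk 9, set 1) → L1-HIT  vc=[]
2: 0x24 (blk 9, set 1) → L1-HIT  vc=[]
3: 0x26 (blk 9, set 1) → L1-HIT  vc=[]
4: 0x27 (blk 9, set 1) → L1-HIT  vc=[]
5: 0x25 (blk 9, set 1) → L1-HIT  vc=[]
6: 0x26 (blk 9, set 1) → L1-HIT  vc=[]
7: 0x24 (blk 9, set 1) → L1-HIT  vc=[]
8: 0x27 (blk 9, set 1) → L1-HIT  vc=[]
9: 0x27 (blk 9, set 1) → L1-HIT  vc=[]
10: 0x27 (blk 9, set 1) → L1-HIT  vc=[]
11: 0x25 (blk 9, set 1) → L1-HIT  vc=[]
12: 0x27 (blk 9, set 1) → L1-HIT  vc=[]
13: 0x26 (blk 9, set 1) → L1-HIT  vc=[]
14: 0x14 (blk 5, set 1) → MISS  vc=[9]
15: 0xc (blk 3, set 1) → MISS  vc=[9, 5]
16: 0x16 (blk 5, set 1) → VC-HIT  vc=[9, 3]
17: 0xf (blk 3, set 1) → VC-HIT  vc=[9, 5]

VC = [9, 5]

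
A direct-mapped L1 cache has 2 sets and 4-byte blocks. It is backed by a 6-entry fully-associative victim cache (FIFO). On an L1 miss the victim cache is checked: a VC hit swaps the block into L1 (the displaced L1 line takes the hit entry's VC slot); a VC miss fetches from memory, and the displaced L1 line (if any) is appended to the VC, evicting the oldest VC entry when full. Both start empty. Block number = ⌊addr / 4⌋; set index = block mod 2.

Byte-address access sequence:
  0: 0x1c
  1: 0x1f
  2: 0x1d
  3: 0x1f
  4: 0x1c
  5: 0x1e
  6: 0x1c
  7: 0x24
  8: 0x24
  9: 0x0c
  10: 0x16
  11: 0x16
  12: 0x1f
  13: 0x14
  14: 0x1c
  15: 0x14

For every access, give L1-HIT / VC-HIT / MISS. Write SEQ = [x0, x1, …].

SEQ = [MISS, L1-HIT, L1-HIT, L1-HIT, L1-HIT, L1-HIT, L1-HIT, MISS, L1-HIT, MISS, MISS, L1-HIT, VC-HIT, VC-HIT, VC-HIT, VC-HIT]

0: 0x1c (blk 7, set 1) → MISS  vc=[]
1: 0x1f (blk 7, set 1) → L1-HIT  vc=[]
2: 0x1d (blk 7, set 1) → L1-HIT  vc=[]
3: 0x1f (blk 7, set 1) → L1-HIT  vc=[]
4: 0x1c (blk 7, set 1) → L1-HIT  vc=[]
5: 0x1e (blk 7, set 1) → L1-HIT  vc=[]
6: 0x1c (blk 7, set 1) → L1-HIT  vc=[]
7: 0x24 (blk 9, set 1) → MISS  vc=[7]
8: 0x24 (blk 9, set 1) → L1-HIT  vc=[7]
9: 0xc (blk 3, set 1) → MISS  vc=[7, 9]
10: 0x16 (blk 5, set 1) → MISS  vc=[7, 9, 3]
11: 0x16 (blk 5, set 1) → L1-HIT  vc=[7, 9, 3]
12: 0x1f (blk 7, set 1) → VC-HIT  vc=[5, 9, 3]
13: 0x14 (blk 5, set 1) → VC-HIT  vc=[7, 9, 3]
14: 0x1c (blk 7, set 1) → VC-HIT  vc=[5, 9, 3]
15: 0x14 (blk 5, set 1) → VC-HIT  vc=[7, 9, 3]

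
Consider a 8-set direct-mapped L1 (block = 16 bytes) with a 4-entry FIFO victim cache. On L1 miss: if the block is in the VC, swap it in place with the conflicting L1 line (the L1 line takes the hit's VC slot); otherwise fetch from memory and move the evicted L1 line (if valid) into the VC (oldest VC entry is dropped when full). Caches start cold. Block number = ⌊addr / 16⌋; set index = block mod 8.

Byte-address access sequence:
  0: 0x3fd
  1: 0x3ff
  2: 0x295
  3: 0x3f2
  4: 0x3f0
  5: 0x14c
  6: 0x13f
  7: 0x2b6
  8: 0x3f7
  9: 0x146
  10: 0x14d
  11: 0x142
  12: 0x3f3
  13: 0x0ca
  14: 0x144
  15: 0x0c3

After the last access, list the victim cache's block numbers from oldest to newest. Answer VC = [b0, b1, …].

#0 0x3fd→b63/s7 MISS; vc=[]
#1 0x3ff→b63/s7 L1-HIT; vc=[]
#2 0x295→b41/s1 MISS; vc=[]
#3 0x3f2→b63/s7 L1-HIT; vc=[]
#4 0x3f0→b63/s7 L1-HIT; vc=[]
#5 0x14c→b20/s4 MISS; vc=[]
#6 0x13f→b19/s3 MISS; vc=[]
#7 0x2b6→b43/s3 MISS; vc=[19]
#8 0x3f7→b63/s7 L1-HIT; vc=[19]
#9 0x146→b20/s4 L1-HIT; vc=[19]
#10 0x14d→b20/s4 L1-HIT; vc=[19]
#11 0x142→b20/s4 L1-HIT; vc=[19]
#12 0x3f3→b63/s7 L1-HIT; vc=[19]
#13 0xca→b12/s4 MISS; vc=[19,20]
#14 0x144→b20/s4 VC-HIT; vc=[19,12]
#15 0xc3→b12/s4 VC-HIT; vc=[19,20]

VC = [19, 20]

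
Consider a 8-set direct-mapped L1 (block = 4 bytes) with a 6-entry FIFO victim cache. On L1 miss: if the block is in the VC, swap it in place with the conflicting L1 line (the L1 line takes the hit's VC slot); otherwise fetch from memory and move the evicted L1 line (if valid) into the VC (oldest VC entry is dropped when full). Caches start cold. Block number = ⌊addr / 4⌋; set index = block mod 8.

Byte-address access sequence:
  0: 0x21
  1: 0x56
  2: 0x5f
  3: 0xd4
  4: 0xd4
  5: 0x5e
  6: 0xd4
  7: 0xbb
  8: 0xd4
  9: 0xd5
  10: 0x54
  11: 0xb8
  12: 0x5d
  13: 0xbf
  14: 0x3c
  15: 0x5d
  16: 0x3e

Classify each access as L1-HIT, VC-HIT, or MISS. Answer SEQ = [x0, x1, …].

  [0] addr=0x21 blk=8 s=0: MISS | VC []
  [1] addr=0x56 blk=21 s=5: MISS | VC []
  [2] addr=0x5f blk=23 s=7: MISS | VC []
  [3] addr=0xd4 blk=53 s=5: MISS | VC [21]
  [4] addr=0xd4 blk=53 s=5: L1-HIT | VC [21]
  [5] addr=0x5e blk=23 s=7: L1-HIT | VC [21]
  [6] addr=0xd4 blk=53 s=5: L1-HIT | VC [21]
  [7] addr=0xbb blk=46 s=6: MISS | VC [21]
  [8] addr=0xd4 blk=53 s=5: L1-HIT | VC [21]
  [9] addr=0xd5 blk=53 s=5: L1-HIT | VC [21]
  [10] addr=0x54 blk=21 s=5: VC-HIT | VC [53]
  [11] addr=0xb8 blk=46 s=6: L1-HIT | VC [53]
  [12] addr=0x5d blk=23 s=7: L1-HIT | VC [53]
  [13] addr=0xbf blk=47 s=7: MISS | VC [53, 23]
  [14] addr=0x3c blk=15 s=7: MISS | VC [53, 23, 47]
  [15] addr=0x5d blk=23 s=7: VC-HIT | VC [53, 15, 47]
  [16] addr=0x3e blk=15 s=7: VC-HIT | VC [53, 23, 47]

SEQ = [MISS, MISS, MISS, MISS, L1-HIT, L1-HIT, L1-HIT, MISS, L1-HIT, L1-HIT, VC-HIT, L1-HIT, L1-HIT, MISS, MISS, VC-HIT, VC-HIT]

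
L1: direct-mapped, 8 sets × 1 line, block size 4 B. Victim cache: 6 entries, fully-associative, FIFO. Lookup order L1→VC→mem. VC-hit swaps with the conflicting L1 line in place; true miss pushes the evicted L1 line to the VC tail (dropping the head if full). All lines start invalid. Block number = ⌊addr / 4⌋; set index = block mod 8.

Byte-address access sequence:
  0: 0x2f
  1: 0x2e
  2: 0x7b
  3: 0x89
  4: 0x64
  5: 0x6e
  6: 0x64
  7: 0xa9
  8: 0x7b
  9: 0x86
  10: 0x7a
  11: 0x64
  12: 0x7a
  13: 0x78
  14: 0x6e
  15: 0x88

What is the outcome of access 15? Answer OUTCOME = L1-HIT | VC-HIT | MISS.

OUTCOME = VC-HIT

0: 0x2f (blk 11, set 3) → MISS  vc=[]
1: 0x2e (blk 11, set 3) → L1-HIT  vc=[]
2: 0x7b (blk 30, set 6) → MISS  vc=[]
3: 0x89 (blk 34, set 2) → MISS  vc=[]
4: 0x64 (blk 25, set 1) → MISS  vc=[]
5: 0x6e (blk 27, set 3) → MISS  vc=[11]
6: 0x64 (blk 25, set 1) → L1-HIT  vc=[11]
7: 0xa9 (blk 42, set 2) → MISS  vc=[11, 34]
8: 0x7b (blk 30, set 6) → L1-HIT  vc=[11, 34]
9: 0x86 (blk 33, set 1) → MISS  vc=[11, 34, 25]
10: 0x7a (blk 30, set 6) → L1-HIT  vc=[11, 34, 25]
11: 0x64 (blk 25, set 1) → VC-HIT  vc=[11, 34, 33]
12: 0x7a (blk 30, set 6) → L1-HIT  vc=[11, 34, 33]
13: 0x78 (blk 30, set 6) → L1-HIT  vc=[11, 34, 33]
14: 0x6e (blk 27, set 3) → L1-HIT  vc=[11, 34, 33]
15: 0x88 (blk 34, set 2) → VC-HIT  vc=[11, 42, 33]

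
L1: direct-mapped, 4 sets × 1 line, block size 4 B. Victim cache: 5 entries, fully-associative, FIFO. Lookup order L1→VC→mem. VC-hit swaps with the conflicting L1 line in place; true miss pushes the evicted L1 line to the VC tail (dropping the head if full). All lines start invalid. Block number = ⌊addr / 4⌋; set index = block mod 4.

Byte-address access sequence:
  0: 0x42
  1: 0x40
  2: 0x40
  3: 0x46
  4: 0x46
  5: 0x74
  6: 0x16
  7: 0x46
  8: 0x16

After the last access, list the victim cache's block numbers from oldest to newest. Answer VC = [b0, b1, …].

VC = [17, 29]

#0 0x42→b16/s0 MISS; vc=[]
#1 0x40→b16/s0 L1-HIT; vc=[]
#2 0x40→b16/s0 L1-HIT; vc=[]
#3 0x46→b17/s1 MISS; vc=[]
#4 0x46→b17/s1 L1-HIT; vc=[]
#5 0x74→b29/s1 MISS; vc=[17]
#6 0x16→b5/s1 MISS; vc=[17,29]
#7 0x46→b17/s1 VC-HIT; vc=[5,29]
#8 0x16→b5/s1 VC-HIT; vc=[17,29]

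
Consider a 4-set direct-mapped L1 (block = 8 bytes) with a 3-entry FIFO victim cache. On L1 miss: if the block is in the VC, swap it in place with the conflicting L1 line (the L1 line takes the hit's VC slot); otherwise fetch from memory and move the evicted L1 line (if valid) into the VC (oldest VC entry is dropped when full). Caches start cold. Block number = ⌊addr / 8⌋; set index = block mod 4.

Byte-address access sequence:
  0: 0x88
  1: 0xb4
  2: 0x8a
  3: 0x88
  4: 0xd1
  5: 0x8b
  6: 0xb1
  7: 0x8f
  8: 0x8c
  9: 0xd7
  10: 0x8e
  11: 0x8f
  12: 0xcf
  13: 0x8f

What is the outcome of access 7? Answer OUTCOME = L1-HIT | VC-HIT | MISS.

OUTCOME = L1-HIT

  [0] addr=0x88 blk=17 s=1: MISS | VC []
  [1] addr=0xb4 blk=22 s=2: MISS | VC []
  [2] addr=0x8a blk=17 s=1: L1-HIT | VC []
  [3] addr=0x88 blk=17 s=1: L1-HIT | VC []
  [4] addr=0xd1 blk=26 s=2: MISS | VC [22]
  [5] addr=0x8b blk=17 s=1: L1-HIT | VC [22]
  [6] addr=0xb1 blk=22 s=2: VC-HIT | VC [26]
  [7] addr=0x8f blk=17 s=1: L1-HIT | VC [26]
  [8] addr=0x8c blk=17 s=1: L1-HIT | VC [26]
  [9] addr=0xd7 blk=26 s=2: VC-HIT | VC [22]
  [10] addr=0x8e blk=17 s=1: L1-HIT | VC [22]
  [11] addr=0x8f blk=17 s=1: L1-HIT | VC [22]
  [12] addr=0xcf blk=25 s=1: MISS | VC [22, 17]
  [13] addr=0x8f blk=17 s=1: VC-HIT | VC [22, 25]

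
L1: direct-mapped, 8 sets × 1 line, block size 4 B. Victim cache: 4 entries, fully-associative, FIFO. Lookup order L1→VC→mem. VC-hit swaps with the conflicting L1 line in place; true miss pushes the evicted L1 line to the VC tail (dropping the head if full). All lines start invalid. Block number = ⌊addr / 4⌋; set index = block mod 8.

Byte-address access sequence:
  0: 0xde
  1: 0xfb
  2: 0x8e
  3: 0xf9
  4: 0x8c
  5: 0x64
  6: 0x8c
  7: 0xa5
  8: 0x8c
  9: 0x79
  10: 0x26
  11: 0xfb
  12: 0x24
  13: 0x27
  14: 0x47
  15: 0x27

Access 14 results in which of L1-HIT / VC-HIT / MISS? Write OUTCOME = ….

  [0] addr=0xde blk=55 s=7: MISS | VC []
  [1] addr=0xfb blk=62 s=6: MISS | VC []
  [2] addr=0x8e blk=35 s=3: MISS | VC []
  [3] addr=0xf9 blk=62 s=6: L1-HIT | VC []
  [4] addr=0x8c blk=35 s=3: L1-HIT | VC []
  [5] addr=0x64 blk=25 s=1: MISS | VC []
  [6] addr=0x8c blk=35 s=3: L1-HIT | VC []
  [7] addr=0xa5 blk=41 s=1: MISS | VC [25]
  [8] addr=0x8c blk=35 s=3: L1-HIT | VC [25]
  [9] addr=0x79 blk=30 s=6: MISS | VC [25, 62]
  [10] addr=0x26 blk=9 s=1: MISS | VC [25, 62, 41]
  [11] addr=0xfb blk=62 s=6: VC-HIT | VC [25, 30, 41]
  [12] addr=0x24 blk=9 s=1: L1-HIT | VC [25, 30, 41]
  [13] addr=0x27 blk=9 s=1: L1-HIT | VC [25, 30, 41]
  [14] addr=0x47 blk=17 s=1: MISS | VC [25, 30, 41, 9]
  [15] addr=0x27 blk=9 s=1: VC-HIT | VC [25, 30, 41, 17]

OUTCOME = MISS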